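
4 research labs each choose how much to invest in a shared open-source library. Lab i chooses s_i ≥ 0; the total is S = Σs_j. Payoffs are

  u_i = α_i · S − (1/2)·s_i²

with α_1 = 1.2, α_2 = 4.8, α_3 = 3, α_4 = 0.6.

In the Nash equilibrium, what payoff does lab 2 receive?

34.56

Lab i's FOC: ∂u_i/∂s_i = α_i − s_i = 0, so s_i* = α_i.
NE contributions = (1.2, 4.8, 3, 0.6); S = 9.6.
u_2 = α_2·S − ½·(s_2)² = 4.8·9.6 − ½·4.8² = 34.56.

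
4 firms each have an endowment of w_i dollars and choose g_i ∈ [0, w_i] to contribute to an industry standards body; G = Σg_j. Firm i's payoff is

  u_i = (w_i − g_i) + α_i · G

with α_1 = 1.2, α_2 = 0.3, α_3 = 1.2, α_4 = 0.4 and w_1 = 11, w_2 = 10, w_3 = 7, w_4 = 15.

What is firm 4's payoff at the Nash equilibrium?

22.2

∂u_i/∂g_i = α_i − 1, so firm i contributes w_i if α_i > 1, else 0.
α_i > 1 for i ∈ {1, 3}; NE contributions (11, 0, 7, 0), G = 18.
u_4 = (15 − 0) + 0.4·18 = 22.2.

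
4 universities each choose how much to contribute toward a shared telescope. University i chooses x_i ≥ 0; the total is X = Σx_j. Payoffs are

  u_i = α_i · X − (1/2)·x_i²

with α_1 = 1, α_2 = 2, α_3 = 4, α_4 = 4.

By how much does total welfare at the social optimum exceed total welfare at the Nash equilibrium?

University i's FOC: ∂u_i/∂x_i = α_i − x_i = 0, so x_i* = α_i.
NE contributions = (1, 2, 4, 4); X = 11.
W^NE = (Σα)·X − ½Σα_i² = 11² − ½·37 = 102.5.
Planner sets x_i = Σα_j = 11 for every i, so X^SO = 4·11 = 44.
W^SO = (Σα)·X^SO − ½·4·(Σα)² = (4/2)·11² = 242.
Deadweight loss = W^SO − W^NE = 139.5.

139.5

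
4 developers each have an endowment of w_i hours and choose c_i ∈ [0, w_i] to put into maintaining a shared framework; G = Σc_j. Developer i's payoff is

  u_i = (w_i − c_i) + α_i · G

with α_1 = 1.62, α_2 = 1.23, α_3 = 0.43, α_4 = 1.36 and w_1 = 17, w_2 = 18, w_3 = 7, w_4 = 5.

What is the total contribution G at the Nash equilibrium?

∂u_i/∂c_i = α_i − 1, so developer i contributes w_i if α_i > 1, else 0.
α_i > 1 for i ∈ {1, 2, 4}; NE contributions (17, 18, 0, 5), G = 40.

40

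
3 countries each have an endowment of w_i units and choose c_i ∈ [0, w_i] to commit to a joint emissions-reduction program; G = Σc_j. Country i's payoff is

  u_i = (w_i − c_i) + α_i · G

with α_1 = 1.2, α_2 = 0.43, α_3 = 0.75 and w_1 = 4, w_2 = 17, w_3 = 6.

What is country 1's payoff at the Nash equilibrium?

∂u_i/∂c_i = α_i − 1, so country i contributes w_i if α_i > 1, else 0.
α_i > 1 for i ∈ {1}; NE contributions (4, 0, 0), G = 4.
u_1 = (4 − 4) + 1.2·4 = 4.8.

4.8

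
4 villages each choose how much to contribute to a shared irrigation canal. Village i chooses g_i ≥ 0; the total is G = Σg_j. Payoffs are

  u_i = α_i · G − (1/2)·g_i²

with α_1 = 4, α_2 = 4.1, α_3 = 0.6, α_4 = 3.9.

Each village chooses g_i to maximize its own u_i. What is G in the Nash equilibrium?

Village i's FOC: ∂u_i/∂g_i = α_i − g_i = 0, so g_i* = α_i.
NE contributions = (4, 4.1, 0.6, 3.9); G = 12.6.

12.6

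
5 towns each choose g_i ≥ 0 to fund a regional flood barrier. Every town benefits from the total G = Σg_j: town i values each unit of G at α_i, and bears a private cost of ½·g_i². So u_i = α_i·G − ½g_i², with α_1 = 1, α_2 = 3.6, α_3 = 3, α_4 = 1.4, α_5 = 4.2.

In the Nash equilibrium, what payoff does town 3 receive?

Town i's FOC: ∂u_i/∂g_i = α_i − g_i = 0, so g_i* = α_i.
NE contributions = (1, 3.6, 3, 1.4, 4.2); G = 13.2.
u_3 = α_3·G − ½·(g_3)² = 3·13.2 − ½·3² = 35.1.

35.1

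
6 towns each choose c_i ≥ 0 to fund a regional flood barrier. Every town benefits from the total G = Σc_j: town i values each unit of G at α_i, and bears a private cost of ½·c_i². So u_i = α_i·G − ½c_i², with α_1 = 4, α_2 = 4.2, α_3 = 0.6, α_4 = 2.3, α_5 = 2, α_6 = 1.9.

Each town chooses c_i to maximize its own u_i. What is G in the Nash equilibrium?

Town i's FOC: ∂u_i/∂c_i = α_i − c_i = 0, so c_i* = α_i.
NE contributions = (4, 4.2, 0.6, 2.3, 2, 1.9); G = 15.

15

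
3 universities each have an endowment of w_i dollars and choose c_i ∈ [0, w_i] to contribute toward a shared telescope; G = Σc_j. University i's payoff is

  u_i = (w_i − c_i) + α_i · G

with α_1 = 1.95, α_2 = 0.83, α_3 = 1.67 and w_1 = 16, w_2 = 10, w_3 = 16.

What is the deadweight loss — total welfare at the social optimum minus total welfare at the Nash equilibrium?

∂u_i/∂c_i = α_i − 1, so university i contributes w_i if α_i > 1, else 0.
α_i > 1 for i ∈ {1, 3}; NE contributions (16, 0, 16), G = 32.
W^NE = Σw_i − G^NE + (Σα_i)·G^NE = 42 + 3.45·32 = 152.4.
Planner: ∂(Σu_j)/∂c_i = Σα_j − 1 = 3.45 > 0, so everyone contributes w_i; G^SO = 42, W^SO = 42 + 3.45·42 = 186.9.
Deadweight loss = 34.5.

34.5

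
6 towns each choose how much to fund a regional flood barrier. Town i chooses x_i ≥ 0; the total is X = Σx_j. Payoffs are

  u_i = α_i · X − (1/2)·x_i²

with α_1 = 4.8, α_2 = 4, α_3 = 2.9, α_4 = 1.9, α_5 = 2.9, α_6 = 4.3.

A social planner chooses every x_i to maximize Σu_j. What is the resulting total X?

124.8

Planner FOC: ∂(Σu_j)/∂x_i = (Σα_j) − x_i = 0, so x_i^SO = Σα_j = 20.8 for every i; X^SO = 124.8.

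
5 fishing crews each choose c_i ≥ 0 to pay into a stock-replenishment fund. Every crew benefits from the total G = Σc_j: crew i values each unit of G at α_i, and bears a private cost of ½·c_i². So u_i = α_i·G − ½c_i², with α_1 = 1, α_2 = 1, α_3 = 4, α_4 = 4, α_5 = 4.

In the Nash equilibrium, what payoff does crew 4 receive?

Crew i's FOC: ∂u_i/∂c_i = α_i − c_i = 0, so c_i* = α_i.
NE contributions = (1, 1, 4, 4, 4); G = 14.
u_4 = α_4·G − ½·(c_4)² = 4·14 − ½·4² = 48.

48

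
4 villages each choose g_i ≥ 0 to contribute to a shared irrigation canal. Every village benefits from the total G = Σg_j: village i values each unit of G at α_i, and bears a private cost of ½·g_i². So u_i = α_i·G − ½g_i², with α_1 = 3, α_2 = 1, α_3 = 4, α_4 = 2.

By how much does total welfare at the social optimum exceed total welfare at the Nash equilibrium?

Village i's FOC: ∂u_i/∂g_i = α_i − g_i = 0, so g_i* = α_i.
NE contributions = (3, 1, 4, 2); G = 10.
W^NE = (Σα)·G − ½Σα_i² = 10² − ½·30 = 85.
Planner sets g_i = Σα_j = 10 for every i, so G^SO = 4·10 = 40.
W^SO = (Σα)·G^SO − ½·4·(Σα)² = (4/2)·10² = 200.
Deadweight loss = W^SO − W^NE = 115.

115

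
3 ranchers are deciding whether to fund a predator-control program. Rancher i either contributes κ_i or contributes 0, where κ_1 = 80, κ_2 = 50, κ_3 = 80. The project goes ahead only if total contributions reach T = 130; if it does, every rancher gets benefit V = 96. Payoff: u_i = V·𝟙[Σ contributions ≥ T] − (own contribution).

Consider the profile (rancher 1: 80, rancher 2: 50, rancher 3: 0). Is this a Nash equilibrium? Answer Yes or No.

Total = 130 ≥ 130: provided.
Rancher 1 (pledges 80, payoff 16): dropping to 0 → total 50, payoff 0. No gain.
Rancher 2 (pledges 50, payoff 46): dropping to 0 → total 80, payoff 0. No gain.
Rancher 3 (pledges 0, payoff 96): pledging 80 → total 210, payoff 16. No gain.

Yes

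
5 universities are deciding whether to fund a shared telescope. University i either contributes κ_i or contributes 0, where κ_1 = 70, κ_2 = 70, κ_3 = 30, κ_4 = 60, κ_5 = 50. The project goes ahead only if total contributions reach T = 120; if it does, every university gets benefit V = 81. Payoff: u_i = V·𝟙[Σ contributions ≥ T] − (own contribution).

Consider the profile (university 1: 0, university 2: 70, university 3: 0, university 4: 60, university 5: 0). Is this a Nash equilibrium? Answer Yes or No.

Total = 130 ≥ 120: provided.
University 1 (pledges 0, payoff 81): pledging 70 → total 200, payoff 11. No gain.
University 2 (pledges 70, payoff 11): dropping to 0 → total 60, payoff 0. No gain.
University 3 (pledges 0, payoff 81): pledging 30 → total 160, payoff 51. No gain.
University 4 (pledges 60, payoff 21): dropping to 0 → total 70, payoff 0. No gain.
University 5 (pledges 0, payoff 81): pledging 50 → total 180, payoff 31. No gain.

Yes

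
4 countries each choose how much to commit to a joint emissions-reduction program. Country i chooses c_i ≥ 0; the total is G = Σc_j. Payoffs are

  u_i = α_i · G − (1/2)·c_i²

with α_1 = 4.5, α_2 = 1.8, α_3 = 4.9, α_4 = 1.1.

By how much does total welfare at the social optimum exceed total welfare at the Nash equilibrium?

Country i's FOC: ∂u_i/∂c_i = α_i − c_i = 0, so c_i* = α_i.
NE contributions = (4.5, 1.8, 4.9, 1.1); G = 12.3.
W^NE = (Σα)·G − ½Σα_i² = 12.3² − ½·48.71 = 126.935.
Planner sets c_i = Σα_j = 12.3 for every i, so G^SO = 4·12.3 = 49.2.
W^SO = (Σα)·G^SO − ½·4·(Σα)² = (4/2)·12.3² = 302.58.
Deadweight loss = W^SO − W^NE = 175.645.

175.645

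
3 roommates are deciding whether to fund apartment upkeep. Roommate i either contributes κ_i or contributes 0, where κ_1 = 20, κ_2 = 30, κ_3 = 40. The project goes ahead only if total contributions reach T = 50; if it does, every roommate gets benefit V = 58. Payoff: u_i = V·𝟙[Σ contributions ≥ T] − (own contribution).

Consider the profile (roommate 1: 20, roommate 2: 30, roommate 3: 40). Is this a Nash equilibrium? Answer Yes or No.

Total = 90 ≥ 50: provided.
Roommate 1 (pledges 20, payoff 38): dropping to 0 → total 70, payoff 58. Profitable deviation.

No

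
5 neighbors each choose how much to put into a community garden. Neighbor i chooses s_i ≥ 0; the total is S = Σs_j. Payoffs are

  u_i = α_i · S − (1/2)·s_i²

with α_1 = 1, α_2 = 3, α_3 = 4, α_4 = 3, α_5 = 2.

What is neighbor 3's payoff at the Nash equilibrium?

44

Neighbor i's FOC: ∂u_i/∂s_i = α_i − s_i = 0, so s_i* = α_i.
NE contributions = (1, 3, 4, 3, 2); S = 13.
u_3 = α_3·S − ½·(s_3)² = 4·13 − ½·4² = 44.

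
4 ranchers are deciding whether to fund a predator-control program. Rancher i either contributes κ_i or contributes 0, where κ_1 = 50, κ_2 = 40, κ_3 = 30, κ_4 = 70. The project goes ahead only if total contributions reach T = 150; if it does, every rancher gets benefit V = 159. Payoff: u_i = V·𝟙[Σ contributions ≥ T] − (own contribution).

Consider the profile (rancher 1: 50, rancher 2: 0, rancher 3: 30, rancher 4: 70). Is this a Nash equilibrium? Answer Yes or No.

Total = 150 ≥ 150: provided.
Rancher 1 (pledges 50, payoff 109): dropping to 0 → total 100, payoff 0. No gain.
Rancher 2 (pledges 0, payoff 159): pledging 40 → total 190, payoff 119. No gain.
Rancher 3 (pledges 30, payoff 129): dropping to 0 → total 120, payoff 0. No gain.
Rancher 4 (pledges 70, payoff 89): dropping to 0 → total 80, payoff 0. No gain.

Yes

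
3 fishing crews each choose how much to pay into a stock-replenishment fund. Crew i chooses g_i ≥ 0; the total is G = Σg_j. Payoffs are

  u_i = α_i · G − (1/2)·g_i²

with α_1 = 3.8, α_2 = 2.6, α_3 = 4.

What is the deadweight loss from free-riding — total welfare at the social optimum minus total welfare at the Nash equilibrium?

72.68

Crew i's FOC: ∂u_i/∂g_i = α_i − g_i = 0, so g_i* = α_i.
NE contributions = (3.8, 2.6, 4); G = 10.4.
W^NE = (Σα)·G − ½Σα_i² = 10.4² − ½·37.2 = 89.56.
Planner sets g_i = Σα_j = 10.4 for every i, so G^SO = 3·10.4 = 31.2.
W^SO = (Σα)·G^SO − ½·3·(Σα)² = (3/2)·10.4² = 162.24.
Deadweight loss = W^SO − W^NE = 72.68.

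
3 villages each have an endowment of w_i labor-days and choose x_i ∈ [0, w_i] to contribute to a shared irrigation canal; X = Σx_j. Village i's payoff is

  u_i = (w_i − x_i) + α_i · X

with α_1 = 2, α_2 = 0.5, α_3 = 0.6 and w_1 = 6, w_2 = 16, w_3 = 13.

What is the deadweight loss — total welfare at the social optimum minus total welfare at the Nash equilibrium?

60.9

∂u_i/∂x_i = α_i − 1, so village i contributes w_i if α_i > 1, else 0.
α_i > 1 for i ∈ {1}; NE contributions (6, 0, 0), X = 6.
W^NE = Σw_i − X^NE + (Σα_i)·X^NE = 35 + 2.1·6 = 47.6.
Planner: ∂(Σu_j)/∂x_i = Σα_j − 1 = 2.1 > 0, so everyone contributes w_i; X^SO = 35, W^SO = 35 + 2.1·35 = 108.5.
Deadweight loss = 60.9.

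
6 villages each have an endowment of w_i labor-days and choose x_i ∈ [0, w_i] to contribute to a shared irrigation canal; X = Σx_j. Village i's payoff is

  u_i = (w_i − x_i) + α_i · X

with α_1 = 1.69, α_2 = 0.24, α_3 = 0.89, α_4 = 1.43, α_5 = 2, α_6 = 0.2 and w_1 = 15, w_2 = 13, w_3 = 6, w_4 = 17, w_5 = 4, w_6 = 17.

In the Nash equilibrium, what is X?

36

∂u_i/∂x_i = α_i − 1, so village i contributes w_i if α_i > 1, else 0.
α_i > 1 for i ∈ {1, 4, 5}; NE contributions (15, 0, 0, 17, 4, 0), X = 36.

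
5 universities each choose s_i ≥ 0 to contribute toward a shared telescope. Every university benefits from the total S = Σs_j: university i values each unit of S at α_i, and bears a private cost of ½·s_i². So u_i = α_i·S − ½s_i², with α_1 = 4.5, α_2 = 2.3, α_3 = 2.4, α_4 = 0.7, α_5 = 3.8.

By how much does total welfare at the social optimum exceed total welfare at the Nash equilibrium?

304.65

University i's FOC: ∂u_i/∂s_i = α_i − s_i = 0, so s_i* = α_i.
NE contributions = (4.5, 2.3, 2.4, 0.7, 3.8); S = 13.7.
W^NE = (Σα)·S − ½Σα_i² = 13.7² − ½·46.23 = 164.575.
Planner sets s_i = Σα_j = 13.7 for every i, so S^SO = 5·13.7 = 68.5.
W^SO = (Σα)·S^SO − ½·5·(Σα)² = (5/2)·13.7² = 469.225.
Deadweight loss = W^SO − W^NE = 304.65.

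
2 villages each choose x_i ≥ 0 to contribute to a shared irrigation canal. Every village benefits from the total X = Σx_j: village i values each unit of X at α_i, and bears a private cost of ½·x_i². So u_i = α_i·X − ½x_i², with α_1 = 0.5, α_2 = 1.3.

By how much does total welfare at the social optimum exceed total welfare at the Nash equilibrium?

Village i's FOC: ∂u_i/∂x_i = α_i − x_i = 0, so x_i* = α_i.
NE contributions = (0.5, 1.3); X = 1.8.
W^NE = (Σα)·X − ½Σα_i² = 1.8² − ½·1.94 = 2.27.
Planner sets x_i = Σα_j = 1.8 for every i, so X^SO = 2·1.8 = 3.6.
W^SO = (Σα)·X^SO − ½·2·(Σα)² = (2/2)·1.8² = 3.24.
Deadweight loss = W^SO − W^NE = 0.97.

0.97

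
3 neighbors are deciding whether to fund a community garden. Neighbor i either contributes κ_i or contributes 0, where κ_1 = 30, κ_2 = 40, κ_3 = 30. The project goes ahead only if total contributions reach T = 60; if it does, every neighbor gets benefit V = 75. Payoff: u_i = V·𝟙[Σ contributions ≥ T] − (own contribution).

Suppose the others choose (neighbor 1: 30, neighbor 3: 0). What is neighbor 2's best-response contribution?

40

Others' total = 30. Contributing 40 brings total to 70 ≥ 60: gain V − κ_2 = 35.
Best response: 40.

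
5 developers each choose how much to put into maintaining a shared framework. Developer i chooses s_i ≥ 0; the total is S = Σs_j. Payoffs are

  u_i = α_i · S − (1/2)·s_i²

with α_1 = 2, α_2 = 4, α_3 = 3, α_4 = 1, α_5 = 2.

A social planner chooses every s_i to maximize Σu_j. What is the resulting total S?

60

Planner FOC: ∂(Σu_j)/∂s_i = (Σα_j) − s_i = 0, so s_i^SO = Σα_j = 12 for every i; S^SO = 60.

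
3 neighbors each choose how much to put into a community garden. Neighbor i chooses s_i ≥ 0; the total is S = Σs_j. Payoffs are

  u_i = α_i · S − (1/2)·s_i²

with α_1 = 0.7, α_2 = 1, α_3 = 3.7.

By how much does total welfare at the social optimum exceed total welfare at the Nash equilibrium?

Neighbor i's FOC: ∂u_i/∂s_i = α_i − s_i = 0, so s_i* = α_i.
NE contributions = (0.7, 1, 3.7); S = 5.4.
W^NE = (Σα)·S − ½Σα_i² = 5.4² − ½·15.18 = 21.57.
Planner sets s_i = Σα_j = 5.4 for every i, so S^SO = 3·5.4 = 16.2.
W^SO = (Σα)·S^SO − ½·3·(Σα)² = (3/2)·5.4² = 43.74.
Deadweight loss = W^SO − W^NE = 22.17.

22.17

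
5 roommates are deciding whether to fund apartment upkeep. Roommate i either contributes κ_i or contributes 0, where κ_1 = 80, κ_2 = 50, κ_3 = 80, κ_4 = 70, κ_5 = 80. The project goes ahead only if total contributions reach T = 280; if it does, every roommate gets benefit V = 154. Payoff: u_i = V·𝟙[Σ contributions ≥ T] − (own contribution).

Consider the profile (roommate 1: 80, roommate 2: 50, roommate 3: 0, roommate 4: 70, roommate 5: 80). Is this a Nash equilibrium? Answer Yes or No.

Total = 280 ≥ 280: provided.
Roommate 1 (pledges 80, payoff 74): dropping to 0 → total 200, payoff 0. No gain.
Roommate 2 (pledges 50, payoff 104): dropping to 0 → total 230, payoff 0. No gain.
Roommate 3 (pledges 0, payoff 154): pledging 80 → total 360, payoff 74. No gain.
Roommate 4 (pledges 70, payoff 84): dropping to 0 → total 210, payoff 0. No gain.
Roommate 5 (pledges 80, payoff 74): dropping to 0 → total 200, payoff 0. No gain.

Yes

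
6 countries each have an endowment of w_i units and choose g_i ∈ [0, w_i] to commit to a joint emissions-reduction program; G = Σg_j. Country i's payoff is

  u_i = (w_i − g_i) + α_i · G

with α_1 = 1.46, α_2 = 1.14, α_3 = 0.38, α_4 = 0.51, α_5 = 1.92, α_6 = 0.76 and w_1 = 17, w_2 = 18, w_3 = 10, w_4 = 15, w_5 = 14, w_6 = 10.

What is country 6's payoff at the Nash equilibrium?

∂u_i/∂g_i = α_i − 1, so country i contributes w_i if α_i > 1, else 0.
α_i > 1 for i ∈ {1, 2, 5}; NE contributions (17, 18, 0, 0, 14, 0), G = 49.
u_6 = (10 − 0) + 0.76·49 = 47.24.

47.24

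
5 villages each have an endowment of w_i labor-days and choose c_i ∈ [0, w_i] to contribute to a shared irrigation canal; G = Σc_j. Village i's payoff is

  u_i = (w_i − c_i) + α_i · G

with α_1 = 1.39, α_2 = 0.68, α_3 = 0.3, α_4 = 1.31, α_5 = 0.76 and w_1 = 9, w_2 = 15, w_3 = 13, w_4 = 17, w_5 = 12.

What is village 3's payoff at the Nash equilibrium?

∂u_i/∂c_i = α_i − 1, so village i contributes w_i if α_i > 1, else 0.
α_i > 1 for i ∈ {1, 4}; NE contributions (9, 0, 0, 17, 0), G = 26.
u_3 = (13 − 0) + 0.3·26 = 20.8.

20.8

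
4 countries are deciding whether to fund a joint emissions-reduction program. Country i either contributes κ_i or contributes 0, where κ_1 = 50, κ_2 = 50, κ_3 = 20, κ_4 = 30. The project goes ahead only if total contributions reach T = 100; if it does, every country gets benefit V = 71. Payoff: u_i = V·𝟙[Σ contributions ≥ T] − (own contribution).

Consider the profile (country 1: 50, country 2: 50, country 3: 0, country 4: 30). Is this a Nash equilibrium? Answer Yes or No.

Total = 130 ≥ 100: provided.
Country 1 (pledges 50, payoff 21): dropping to 0 → total 80, payoff 0. No gain.
Country 2 (pledges 50, payoff 21): dropping to 0 → total 80, payoff 0. No gain.
Country 3 (pledges 0, payoff 71): pledging 20 → total 150, payoff 51. No gain.
Country 4 (pledges 30, payoff 41): dropping to 0 → total 100, payoff 71. Profitable deviation.

No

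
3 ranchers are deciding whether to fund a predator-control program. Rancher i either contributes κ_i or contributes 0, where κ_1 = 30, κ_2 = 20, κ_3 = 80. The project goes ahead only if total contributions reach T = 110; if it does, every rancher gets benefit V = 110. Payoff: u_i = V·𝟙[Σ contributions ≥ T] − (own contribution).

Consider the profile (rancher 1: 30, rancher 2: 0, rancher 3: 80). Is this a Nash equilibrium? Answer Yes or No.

Total = 110 ≥ 110: provided.
Rancher 1 (pledges 30, payoff 80): dropping to 0 → total 80, payoff 0. No gain.
Rancher 2 (pledges 0, payoff 110): pledging 20 → total 130, payoff 90. No gain.
Rancher 3 (pledges 80, payoff 30): dropping to 0 → total 30, payoff 0. No gain.

Yes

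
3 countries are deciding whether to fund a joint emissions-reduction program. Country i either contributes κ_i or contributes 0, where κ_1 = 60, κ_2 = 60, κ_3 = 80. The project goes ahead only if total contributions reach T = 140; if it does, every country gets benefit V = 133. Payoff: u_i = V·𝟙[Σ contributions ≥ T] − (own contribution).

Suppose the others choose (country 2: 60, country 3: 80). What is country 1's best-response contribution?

0

Others' total = 140 ≥ 140; contributing adds cost 60 for no extra benefit.
Best response: 0.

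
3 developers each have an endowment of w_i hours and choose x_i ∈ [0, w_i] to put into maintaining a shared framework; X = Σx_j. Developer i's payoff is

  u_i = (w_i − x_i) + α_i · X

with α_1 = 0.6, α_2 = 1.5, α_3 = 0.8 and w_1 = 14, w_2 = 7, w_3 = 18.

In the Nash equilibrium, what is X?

∂u_i/∂x_i = α_i − 1, so developer i contributes w_i if α_i > 1, else 0.
α_i > 1 for i ∈ {2}; NE contributions (0, 7, 0), X = 7.

7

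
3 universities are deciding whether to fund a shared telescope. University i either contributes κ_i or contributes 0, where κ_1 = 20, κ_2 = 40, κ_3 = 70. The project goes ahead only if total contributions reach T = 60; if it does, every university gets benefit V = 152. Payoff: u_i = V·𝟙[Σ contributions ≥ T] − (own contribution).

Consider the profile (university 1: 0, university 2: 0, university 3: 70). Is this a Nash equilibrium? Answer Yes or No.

Yes

Total = 70 ≥ 60: provided.
University 1 (pledges 0, payoff 152): pledging 20 → total 90, payoff 132. No gain.
University 2 (pledges 0, payoff 152): pledging 40 → total 110, payoff 112. No gain.
University 3 (pledges 70, payoff 82): dropping to 0 → total 0, payoff 0. No gain.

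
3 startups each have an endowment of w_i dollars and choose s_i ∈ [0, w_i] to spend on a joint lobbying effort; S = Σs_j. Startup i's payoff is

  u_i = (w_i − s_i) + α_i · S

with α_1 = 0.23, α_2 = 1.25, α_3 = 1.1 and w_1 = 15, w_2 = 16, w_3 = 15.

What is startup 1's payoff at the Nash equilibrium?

22.13

∂u_i/∂s_i = α_i − 1, so startup i contributes w_i if α_i > 1, else 0.
α_i > 1 for i ∈ {2, 3}; NE contributions (0, 16, 15), S = 31.
u_1 = (15 − 0) + 0.23·31 = 22.13.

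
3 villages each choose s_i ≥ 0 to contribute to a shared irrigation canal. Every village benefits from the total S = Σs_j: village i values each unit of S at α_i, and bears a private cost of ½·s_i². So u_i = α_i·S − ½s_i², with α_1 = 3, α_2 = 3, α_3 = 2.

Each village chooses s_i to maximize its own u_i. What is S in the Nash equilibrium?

Village i's FOC: ∂u_i/∂s_i = α_i − s_i = 0, so s_i* = α_i.
NE contributions = (3, 3, 2); S = 8.

8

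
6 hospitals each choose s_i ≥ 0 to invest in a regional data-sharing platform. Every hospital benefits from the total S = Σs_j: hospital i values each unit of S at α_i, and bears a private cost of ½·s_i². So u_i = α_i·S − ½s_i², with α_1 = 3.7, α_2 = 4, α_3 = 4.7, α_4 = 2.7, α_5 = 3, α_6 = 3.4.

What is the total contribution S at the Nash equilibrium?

Hospital i's FOC: ∂u_i/∂s_i = α_i − s_i = 0, so s_i* = α_i.
NE contributions = (3.7, 4, 4.7, 2.7, 3, 3.4); S = 21.5.

21.5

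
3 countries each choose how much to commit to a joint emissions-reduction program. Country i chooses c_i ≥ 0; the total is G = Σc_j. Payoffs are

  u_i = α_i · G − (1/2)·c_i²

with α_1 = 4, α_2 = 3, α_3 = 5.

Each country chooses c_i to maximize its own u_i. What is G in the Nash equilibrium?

12

Country i's FOC: ∂u_i/∂c_i = α_i − c_i = 0, so c_i* = α_i.
NE contributions = (4, 3, 5); G = 12.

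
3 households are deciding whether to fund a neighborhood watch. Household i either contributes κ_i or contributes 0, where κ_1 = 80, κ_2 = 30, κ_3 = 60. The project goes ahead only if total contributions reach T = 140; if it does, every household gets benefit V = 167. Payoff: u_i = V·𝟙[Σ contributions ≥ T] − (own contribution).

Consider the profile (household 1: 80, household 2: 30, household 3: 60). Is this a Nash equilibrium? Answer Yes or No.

No

Total = 170 ≥ 140: provided.
Household 1 (pledges 80, payoff 87): dropping to 0 → total 90, payoff 0. No gain.
Household 2 (pledges 30, payoff 137): dropping to 0 → total 140, payoff 167. Profitable deviation.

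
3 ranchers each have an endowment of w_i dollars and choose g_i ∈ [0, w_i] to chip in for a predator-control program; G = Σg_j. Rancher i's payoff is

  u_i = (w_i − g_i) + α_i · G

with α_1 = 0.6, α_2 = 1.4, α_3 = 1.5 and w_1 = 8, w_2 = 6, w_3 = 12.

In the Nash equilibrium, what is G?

∂u_i/∂g_i = α_i − 1, so rancher i contributes w_i if α_i > 1, else 0.
α_i > 1 for i ∈ {2, 3}; NE contributions (0, 6, 12), G = 18.

18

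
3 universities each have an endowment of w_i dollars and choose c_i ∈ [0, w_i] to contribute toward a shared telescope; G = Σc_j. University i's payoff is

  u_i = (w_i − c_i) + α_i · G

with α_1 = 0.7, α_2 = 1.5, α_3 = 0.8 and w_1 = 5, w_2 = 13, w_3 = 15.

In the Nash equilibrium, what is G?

∂u_i/∂c_i = α_i − 1, so university i contributes w_i if α_i > 1, else 0.
α_i > 1 for i ∈ {2}; NE contributions (0, 13, 0), G = 13.

13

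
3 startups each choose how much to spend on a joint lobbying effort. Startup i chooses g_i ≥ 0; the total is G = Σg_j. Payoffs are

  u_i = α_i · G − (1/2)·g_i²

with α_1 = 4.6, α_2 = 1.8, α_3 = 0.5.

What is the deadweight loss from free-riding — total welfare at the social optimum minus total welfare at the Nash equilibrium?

Startup i's FOC: ∂u_i/∂g_i = α_i − g_i = 0, so g_i* = α_i.
NE contributions = (4.6, 1.8, 0.5); G = 6.9.
W^NE = (Σα)·G − ½Σα_i² = 6.9² − ½·24.65 = 35.285.
Planner sets g_i = Σα_j = 6.9 for every i, so G^SO = 3·6.9 = 20.7.
W^SO = (Σα)·G^SO − ½·3·(Σα)² = (3/2)·6.9² = 71.415.
Deadweight loss = W^SO − W^NE = 36.13.

36.13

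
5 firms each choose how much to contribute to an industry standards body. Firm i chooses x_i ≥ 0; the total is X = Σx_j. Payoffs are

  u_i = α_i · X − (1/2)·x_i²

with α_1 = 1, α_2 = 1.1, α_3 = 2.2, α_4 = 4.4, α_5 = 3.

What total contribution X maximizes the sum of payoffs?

Planner FOC: ∂(Σu_j)/∂x_i = (Σα_j) − x_i = 0, so x_i^SO = Σα_j = 11.7 for every i; X^SO = 58.5.

58.5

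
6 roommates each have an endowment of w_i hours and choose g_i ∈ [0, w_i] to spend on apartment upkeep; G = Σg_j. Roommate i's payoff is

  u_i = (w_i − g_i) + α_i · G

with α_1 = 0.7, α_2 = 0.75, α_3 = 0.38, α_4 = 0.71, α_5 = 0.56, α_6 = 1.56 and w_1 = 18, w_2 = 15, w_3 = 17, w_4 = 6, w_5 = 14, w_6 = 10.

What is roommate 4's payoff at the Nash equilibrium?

13.1

∂u_i/∂g_i = α_i − 1, so roommate i contributes w_i if α_i > 1, else 0.
α_i > 1 for i ∈ {6}; NE contributions (0, 0, 0, 0, 0, 10), G = 10.
u_4 = (6 − 0) + 0.71·10 = 13.1.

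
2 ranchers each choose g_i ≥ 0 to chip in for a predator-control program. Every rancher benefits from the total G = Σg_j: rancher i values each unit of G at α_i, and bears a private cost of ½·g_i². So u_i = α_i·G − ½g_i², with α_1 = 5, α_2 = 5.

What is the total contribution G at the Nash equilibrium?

Rancher i's FOC: ∂u_i/∂g_i = α_i − g_i = 0, so g_i* = α_i.
NE contributions = (5, 5); G = 10.

10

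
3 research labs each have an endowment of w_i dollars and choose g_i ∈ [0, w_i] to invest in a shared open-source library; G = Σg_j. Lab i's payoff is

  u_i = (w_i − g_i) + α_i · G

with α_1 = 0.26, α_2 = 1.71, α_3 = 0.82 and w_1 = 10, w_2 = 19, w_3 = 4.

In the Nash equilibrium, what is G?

19

∂u_i/∂g_i = α_i − 1, so lab i contributes w_i if α_i > 1, else 0.
α_i > 1 for i ∈ {2}; NE contributions (0, 19, 0), G = 19.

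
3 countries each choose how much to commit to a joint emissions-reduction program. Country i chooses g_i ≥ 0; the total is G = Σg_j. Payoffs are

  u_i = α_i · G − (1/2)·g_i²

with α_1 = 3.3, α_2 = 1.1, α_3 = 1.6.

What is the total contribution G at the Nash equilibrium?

6

Country i's FOC: ∂u_i/∂g_i = α_i − g_i = 0, so g_i* = α_i.
NE contributions = (3.3, 1.1, 1.6); G = 6.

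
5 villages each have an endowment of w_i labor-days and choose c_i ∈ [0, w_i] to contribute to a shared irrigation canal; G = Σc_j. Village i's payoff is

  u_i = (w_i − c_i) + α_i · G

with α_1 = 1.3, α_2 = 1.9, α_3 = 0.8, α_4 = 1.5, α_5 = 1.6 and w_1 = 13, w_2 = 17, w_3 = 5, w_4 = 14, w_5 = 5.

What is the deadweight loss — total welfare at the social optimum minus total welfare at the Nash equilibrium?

30.5

∂u_i/∂c_i = α_i − 1, so village i contributes w_i if α_i > 1, else 0.
α_i > 1 for i ∈ {1, 2, 4, 5}; NE contributions (13, 17, 0, 14, 5), G = 49.
W^NE = Σw_i − G^NE + (Σα_i)·G^NE = 54 + 6.1·49 = 352.9.
Planner: ∂(Σu_j)/∂c_i = Σα_j − 1 = 6.1 > 0, so everyone contributes w_i; G^SO = 54, W^SO = 54 + 6.1·54 = 383.4.
Deadweight loss = 30.5.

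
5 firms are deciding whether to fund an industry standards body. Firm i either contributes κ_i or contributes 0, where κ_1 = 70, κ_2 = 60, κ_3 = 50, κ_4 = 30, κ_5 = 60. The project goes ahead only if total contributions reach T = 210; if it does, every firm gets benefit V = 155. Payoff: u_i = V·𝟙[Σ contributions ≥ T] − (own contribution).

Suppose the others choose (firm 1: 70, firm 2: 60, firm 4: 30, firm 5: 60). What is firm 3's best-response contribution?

0

Others' total = 220 ≥ 210; contributing adds cost 50 for no extra benefit.
Best response: 0.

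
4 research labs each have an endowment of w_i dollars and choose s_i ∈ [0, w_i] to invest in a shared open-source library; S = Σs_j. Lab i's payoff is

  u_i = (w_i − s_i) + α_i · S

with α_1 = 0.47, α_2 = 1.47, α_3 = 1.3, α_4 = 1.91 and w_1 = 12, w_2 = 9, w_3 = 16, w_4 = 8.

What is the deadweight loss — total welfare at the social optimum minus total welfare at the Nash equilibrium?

49.8

∂u_i/∂s_i = α_i − 1, so lab i contributes w_i if α_i > 1, else 0.
α_i > 1 for i ∈ {2, 3, 4}; NE contributions (0, 9, 16, 8), S = 33.
W^NE = Σw_i − S^NE + (Σα_i)·S^NE = 45 + 4.15·33 = 181.95.
Planner: ∂(Σu_j)/∂s_i = Σα_j − 1 = 4.15 > 0, so everyone contributes w_i; S^SO = 45, W^SO = 45 + 4.15·45 = 231.75.
Deadweight loss = 49.8.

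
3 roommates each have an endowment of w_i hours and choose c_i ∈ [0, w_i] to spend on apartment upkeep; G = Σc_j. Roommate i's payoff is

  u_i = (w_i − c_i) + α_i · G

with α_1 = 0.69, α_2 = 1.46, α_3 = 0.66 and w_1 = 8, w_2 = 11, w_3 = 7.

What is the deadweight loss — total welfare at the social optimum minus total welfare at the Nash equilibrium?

∂u_i/∂c_i = α_i − 1, so roommate i contributes w_i if α_i > 1, else 0.
α_i > 1 for i ∈ {2}; NE contributions (0, 11, 0), G = 11.
W^NE = Σw_i − G^NE + (Σα_i)·G^NE = 26 + 1.81·11 = 45.91.
Planner: ∂(Σu_j)/∂c_i = Σα_j − 1 = 1.81 > 0, so everyone contributes w_i; G^SO = 26, W^SO = 26 + 1.81·26 = 73.06.
Deadweight loss = 27.15.

27.15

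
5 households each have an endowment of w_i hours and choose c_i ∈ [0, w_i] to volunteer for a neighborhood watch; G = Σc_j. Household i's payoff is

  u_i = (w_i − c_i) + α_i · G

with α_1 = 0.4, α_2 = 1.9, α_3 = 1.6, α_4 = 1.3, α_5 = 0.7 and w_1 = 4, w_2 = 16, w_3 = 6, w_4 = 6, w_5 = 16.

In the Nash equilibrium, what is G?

28

∂u_i/∂c_i = α_i − 1, so household i contributes w_i if α_i > 1, else 0.
α_i > 1 for i ∈ {2, 3, 4}; NE contributions (0, 16, 6, 6, 0), G = 28.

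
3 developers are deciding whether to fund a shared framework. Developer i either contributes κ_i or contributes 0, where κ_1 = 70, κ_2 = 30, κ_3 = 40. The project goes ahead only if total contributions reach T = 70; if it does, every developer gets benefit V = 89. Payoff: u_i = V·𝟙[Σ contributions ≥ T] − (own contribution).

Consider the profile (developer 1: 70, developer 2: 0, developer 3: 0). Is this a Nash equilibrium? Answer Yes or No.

Yes

Total = 70 ≥ 70: provided.
Developer 1 (pledges 70, payoff 19): dropping to 0 → total 0, payoff 0. No gain.
Developer 2 (pledges 0, payoff 89): pledging 30 → total 100, payoff 59. No gain.
Developer 3 (pledges 0, payoff 89): pledging 40 → total 110, payoff 49. No gain.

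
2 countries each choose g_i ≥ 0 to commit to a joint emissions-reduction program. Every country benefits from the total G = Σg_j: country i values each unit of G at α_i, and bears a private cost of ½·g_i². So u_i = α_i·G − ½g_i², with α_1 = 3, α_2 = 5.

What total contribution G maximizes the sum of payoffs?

16

Planner FOC: ∂(Σu_j)/∂g_i = (Σα_j) − g_i = 0, so g_i^SO = Σα_j = 8 for every i; G^SO = 16.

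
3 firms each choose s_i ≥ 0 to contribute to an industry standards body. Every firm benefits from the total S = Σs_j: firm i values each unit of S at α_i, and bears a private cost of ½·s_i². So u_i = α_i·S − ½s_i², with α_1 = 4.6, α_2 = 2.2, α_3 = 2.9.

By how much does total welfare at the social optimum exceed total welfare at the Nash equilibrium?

64.25

Firm i's FOC: ∂u_i/∂s_i = α_i − s_i = 0, so s_i* = α_i.
NE contributions = (4.6, 2.2, 2.9); S = 9.7.
W^NE = (Σα)·S − ½Σα_i² = 9.7² − ½·34.41 = 76.885.
Planner sets s_i = Σα_j = 9.7 for every i, so S^SO = 3·9.7 = 29.1.
W^SO = (Σα)·S^SO − ½·3·(Σα)² = (3/2)·9.7² = 141.135.
Deadweight loss = W^SO − W^NE = 64.25.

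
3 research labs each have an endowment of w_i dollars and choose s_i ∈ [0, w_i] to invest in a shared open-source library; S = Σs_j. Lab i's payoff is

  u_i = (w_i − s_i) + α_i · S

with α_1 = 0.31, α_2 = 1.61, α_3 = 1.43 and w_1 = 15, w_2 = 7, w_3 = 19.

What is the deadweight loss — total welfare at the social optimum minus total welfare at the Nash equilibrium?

35.25

∂u_i/∂s_i = α_i − 1, so lab i contributes w_i if α_i > 1, else 0.
α_i > 1 for i ∈ {2, 3}; NE contributions (0, 7, 19), S = 26.
W^NE = Σw_i − S^NE + (Σα_i)·S^NE = 41 + 2.35·26 = 102.1.
Planner: ∂(Σu_j)/∂s_i = Σα_j − 1 = 2.35 > 0, so everyone contributes w_i; S^SO = 41, W^SO = 41 + 2.35·41 = 137.35.
Deadweight loss = 35.25.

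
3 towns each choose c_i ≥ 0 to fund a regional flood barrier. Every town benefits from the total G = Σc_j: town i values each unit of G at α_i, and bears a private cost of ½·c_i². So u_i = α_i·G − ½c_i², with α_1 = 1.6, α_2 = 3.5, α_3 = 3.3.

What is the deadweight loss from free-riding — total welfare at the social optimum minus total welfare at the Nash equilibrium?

Town i's FOC: ∂u_i/∂c_i = α_i − c_i = 0, so c_i* = α_i.
NE contributions = (1.6, 3.5, 3.3); G = 8.4.
W^NE = (Σα)·G − ½Σα_i² = 8.4² − ½·25.7 = 57.71.
Planner sets c_i = Σα_j = 8.4 for every i, so G^SO = 3·8.4 = 25.2.
W^SO = (Σα)·G^SO − ½·3·(Σα)² = (3/2)·8.4² = 105.84.
Deadweight loss = W^SO − W^NE = 48.13.

48.13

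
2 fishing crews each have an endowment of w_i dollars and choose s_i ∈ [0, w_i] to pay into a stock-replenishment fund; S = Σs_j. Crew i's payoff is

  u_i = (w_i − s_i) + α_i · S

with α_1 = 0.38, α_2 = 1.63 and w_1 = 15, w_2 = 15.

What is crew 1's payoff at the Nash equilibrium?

20.7

∂u_i/∂s_i = α_i − 1, so crew i contributes w_i if α_i > 1, else 0.
α_i > 1 for i ∈ {2}; NE contributions (0, 15), S = 15.
u_1 = (15 − 0) + 0.38·15 = 20.7.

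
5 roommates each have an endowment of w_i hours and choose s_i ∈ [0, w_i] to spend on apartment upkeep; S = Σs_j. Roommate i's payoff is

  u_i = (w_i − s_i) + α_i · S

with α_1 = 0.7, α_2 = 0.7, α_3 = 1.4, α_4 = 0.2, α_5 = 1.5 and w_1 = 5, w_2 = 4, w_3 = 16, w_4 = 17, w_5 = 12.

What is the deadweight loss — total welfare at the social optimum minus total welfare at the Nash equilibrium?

∂u_i/∂s_i = α_i − 1, so roommate i contributes w_i if α_i > 1, else 0.
α_i > 1 for i ∈ {3, 5}; NE contributions (0, 0, 16, 0, 12), S = 28.
W^NE = Σw_i − S^NE + (Σα_i)·S^NE = 54 + 3.5·28 = 152.
Planner: ∂(Σu_j)/∂s_i = Σα_j − 1 = 3.5 > 0, so everyone contributes w_i; S^SO = 54, W^SO = 54 + 3.5·54 = 243.
Deadweight loss = 91.

91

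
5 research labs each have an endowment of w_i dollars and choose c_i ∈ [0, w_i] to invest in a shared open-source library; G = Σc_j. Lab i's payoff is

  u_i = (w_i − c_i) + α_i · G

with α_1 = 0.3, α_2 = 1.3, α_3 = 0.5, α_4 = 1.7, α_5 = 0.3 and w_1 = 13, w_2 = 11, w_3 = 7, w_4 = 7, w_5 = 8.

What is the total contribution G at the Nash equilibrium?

18

∂u_i/∂c_i = α_i − 1, so lab i contributes w_i if α_i > 1, else 0.
α_i > 1 for i ∈ {2, 4}; NE contributions (0, 11, 0, 7, 0), G = 18.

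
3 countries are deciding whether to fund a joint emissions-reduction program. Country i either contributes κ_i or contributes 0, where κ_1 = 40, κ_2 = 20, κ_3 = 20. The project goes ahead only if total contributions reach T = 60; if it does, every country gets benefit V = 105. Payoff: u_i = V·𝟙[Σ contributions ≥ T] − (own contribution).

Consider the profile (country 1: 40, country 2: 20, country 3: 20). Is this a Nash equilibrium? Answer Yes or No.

Total = 80 ≥ 60: provided.
Country 1 (pledges 40, payoff 65): dropping to 0 → total 40, payoff 0. No gain.
Country 2 (pledges 20, payoff 85): dropping to 0 → total 60, payoff 105. Profitable deviation.

No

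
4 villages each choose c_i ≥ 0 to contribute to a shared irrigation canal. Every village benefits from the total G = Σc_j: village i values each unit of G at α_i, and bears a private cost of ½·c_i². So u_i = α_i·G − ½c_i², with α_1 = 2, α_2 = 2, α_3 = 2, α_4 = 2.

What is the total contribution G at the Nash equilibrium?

Village i's FOC: ∂u_i/∂c_i = α_i − c_i = 0, so c_i* = α_i.
NE contributions = (2, 2, 2, 2); G = 8.

8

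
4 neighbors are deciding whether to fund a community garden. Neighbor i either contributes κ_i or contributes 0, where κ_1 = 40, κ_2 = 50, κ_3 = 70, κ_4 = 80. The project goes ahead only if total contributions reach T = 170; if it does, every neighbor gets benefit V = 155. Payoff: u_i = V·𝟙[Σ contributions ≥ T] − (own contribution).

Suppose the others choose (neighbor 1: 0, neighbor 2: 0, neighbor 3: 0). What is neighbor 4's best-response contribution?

Others' total = 0. Even contributing 80 gives 80 < 170: no benefit either way.
Best response: 0.

0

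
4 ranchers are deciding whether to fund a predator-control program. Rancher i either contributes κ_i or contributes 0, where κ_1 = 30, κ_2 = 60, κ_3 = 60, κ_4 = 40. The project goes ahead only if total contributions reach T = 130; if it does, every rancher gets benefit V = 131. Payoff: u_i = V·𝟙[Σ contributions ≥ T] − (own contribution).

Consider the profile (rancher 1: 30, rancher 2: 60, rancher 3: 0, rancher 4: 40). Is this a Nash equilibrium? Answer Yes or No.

Total = 130 ≥ 130: provided.
Rancher 1 (pledges 30, payoff 101): dropping to 0 → total 100, payoff 0. No gain.
Rancher 2 (pledges 60, payoff 71): dropping to 0 → total 70, payoff 0. No gain.
Rancher 3 (pledges 0, payoff 131): pledging 60 → total 190, payoff 71. No gain.
Rancher 4 (pledges 40, payoff 91): dropping to 0 → total 90, payoff 0. No gain.

Yes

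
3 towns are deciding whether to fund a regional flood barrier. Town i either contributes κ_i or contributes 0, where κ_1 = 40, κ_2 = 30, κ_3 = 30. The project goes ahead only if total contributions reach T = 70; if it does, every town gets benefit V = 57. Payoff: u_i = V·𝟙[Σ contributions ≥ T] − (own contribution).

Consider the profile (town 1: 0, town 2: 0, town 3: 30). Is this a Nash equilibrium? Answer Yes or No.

Total = 30 < 70: not provided.
Town 1 (pledges 0, payoff 0): pledging 40 → total 70, payoff 17. Profitable deviation.

No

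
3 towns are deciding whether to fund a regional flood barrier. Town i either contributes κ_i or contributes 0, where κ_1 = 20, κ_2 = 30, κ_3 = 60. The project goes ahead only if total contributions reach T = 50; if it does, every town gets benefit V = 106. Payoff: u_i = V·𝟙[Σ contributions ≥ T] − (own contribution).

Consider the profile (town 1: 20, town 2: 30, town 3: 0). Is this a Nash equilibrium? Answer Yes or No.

Yes

Total = 50 ≥ 50: provided.
Town 1 (pledges 20, payoff 86): dropping to 0 → total 30, payoff 0. No gain.
Town 2 (pledges 30, payoff 76): dropping to 0 → total 20, payoff 0. No gain.
Town 3 (pledges 0, payoff 106): pledging 60 → total 110, payoff 46. No gain.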